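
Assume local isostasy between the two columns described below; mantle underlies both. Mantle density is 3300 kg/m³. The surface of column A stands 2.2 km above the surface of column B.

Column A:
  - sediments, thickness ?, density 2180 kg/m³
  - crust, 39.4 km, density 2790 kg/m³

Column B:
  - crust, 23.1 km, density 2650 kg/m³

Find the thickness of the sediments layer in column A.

Take the compensation level at the base of the deeper column (depth z_c below the surface of column A) and equate Σ ρ_i t_i down to z_c; mantle fills any gap and the z_c terms cancel.
Column A: x×2180 + 39.4×2790 + (z_c − 39.4 − x)×3300
Column B: 2.2×0 + 23.1×2650 + (z_c − 2.2 − 23.1)×3300
The z_c×3300 term appears on both sides and cancels. Collect the known terms of each column as K = Σ(ρt)_known − 3300 × (depth of known layers): K_A = 109926 − 3300×39.4 = −20094; K_B = 61215 − 3300×(2.2 + 23.1) = −22275.
Balance: K_A − x×(3300 − 2180) = K_B, so x = (K_A − K_B)/(3300 − 2180) = 2181/1120 = 1.95 km.

1.95 km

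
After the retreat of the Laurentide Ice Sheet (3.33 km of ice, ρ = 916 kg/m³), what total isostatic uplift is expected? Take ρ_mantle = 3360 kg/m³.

Removing the load lets mantle flow back in; uplift u satisfies ρ_ice t = ρ_m u.
u = t ρ_ice/ρ_m = 3.33 km × 916/3360 = 0.908 km.

0.908 km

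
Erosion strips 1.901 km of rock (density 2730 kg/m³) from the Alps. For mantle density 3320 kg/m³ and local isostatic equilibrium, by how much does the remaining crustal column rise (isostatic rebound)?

1.56 km

Unloading: uplift u = e ρ_c/ρ_m = 1.901 km × 2730/3320 = 1.56 km.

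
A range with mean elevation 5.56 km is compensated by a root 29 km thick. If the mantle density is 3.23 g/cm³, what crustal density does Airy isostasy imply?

ρ_c h = (ρ_m − ρ_c) r → ρ_c (h + r) = ρ_m r → ρ_c = ρ_m r / (h + r).
ρ_c = 3.23 × 29 km / (5.56 km + 29 km) = 2.71 g/cm³.

2.71 g/cm³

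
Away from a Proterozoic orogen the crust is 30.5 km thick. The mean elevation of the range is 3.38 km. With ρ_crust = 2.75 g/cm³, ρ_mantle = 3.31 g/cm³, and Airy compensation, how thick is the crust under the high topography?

50.5 km

Root depth r = h ρ_c / (ρ_m − ρ_c) = 3.38 km × 2.75 / 0.56 = 16.6 km.
Total thickness = T + h + r = 30.5 km + 3.38 km + 16.6 km = 50.5 km.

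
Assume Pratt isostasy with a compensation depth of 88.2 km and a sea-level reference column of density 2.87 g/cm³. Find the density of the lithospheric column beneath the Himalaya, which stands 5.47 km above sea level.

2.7 g/cm³

Pratt balance: ρ_ref D = ρ (D + h).
ρ = ρ_ref D/(D + h) = 2.87 × 88.2 km/(88.2 km + 5.47 km) = 2.7 g/cm³.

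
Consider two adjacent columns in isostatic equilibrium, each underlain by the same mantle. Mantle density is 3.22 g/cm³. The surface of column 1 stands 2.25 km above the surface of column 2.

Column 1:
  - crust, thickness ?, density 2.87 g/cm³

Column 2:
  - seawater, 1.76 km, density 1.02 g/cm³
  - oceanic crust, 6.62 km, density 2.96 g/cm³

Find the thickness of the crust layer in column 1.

Take the compensation level at the base of the deeper column (depth z_c below the surface of column 1) and equate Σ ρ_i t_i down to z_c; mantle fills any gap and the z_c terms cancel.
Column 1: x×2.87 + (z_c − 0 − x)×3.22
Column 2: 2.25×0 + 1.76×1.02 + 6.62×2.96 + (z_c − 2.25 − 8.38)×3.22
The z_c×3.22 term appears on both sides and cancels. Collect the known terms of each column as K = Σ(ρt)_known − 3.22 × (depth of known layers): K_1 = 0 − 3.22×0 = 0; K_2 = 21.3904 − 3.22×(2.25 + 8.38) = −12.8382.
Balance: K_1 − x×(3.22 − 2.87) = K_2, so x = (K_1 − K_2)/(3.22 − 2.87) = 12.8382/0.35 = 36.7 km.

36.7 km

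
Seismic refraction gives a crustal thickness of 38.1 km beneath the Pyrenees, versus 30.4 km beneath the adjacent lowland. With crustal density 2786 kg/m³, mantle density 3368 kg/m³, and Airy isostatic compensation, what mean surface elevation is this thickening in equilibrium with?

Excess crust Δ = 38.1 km − 30.4 km = 7.7 km, split between elevation h and root r with h + r = Δ.
Airy balance ρ_c h = (ρ_m − ρ_c) r gives r = h ρ_c/(ρ_m − ρ_c), so h (1 + ρ_c/(ρ_m − ρ_c)) = Δ, i.e. h = Δ (ρ_m − ρ_c)/ρ_m.
h = 7.7 km × 582/3368 = 1.33 km.

1.33 km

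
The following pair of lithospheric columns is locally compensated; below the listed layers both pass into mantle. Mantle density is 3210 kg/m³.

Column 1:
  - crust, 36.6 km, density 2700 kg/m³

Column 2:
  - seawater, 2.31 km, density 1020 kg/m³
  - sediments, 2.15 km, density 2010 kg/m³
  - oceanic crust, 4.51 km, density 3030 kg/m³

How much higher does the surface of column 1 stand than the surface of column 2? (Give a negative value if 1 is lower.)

For any compensation level in the mantle, the mantle terms cancel and isostasy reduces to e = (Σt_1 − Σt_2) − (Σ(ρt)_1 − Σ(ρt)_2) / ρ_m.
Σt_1 = 36.6 km; Σt_2 = 8.97 km; Σ(ρt)_1 = 98820; Σ(ρt)_2 = 20343 (in km·kg/m³).
e = (36.6 − 8.97) − (98820 − 20343) / 3210 = 3.18 km.

3.18 km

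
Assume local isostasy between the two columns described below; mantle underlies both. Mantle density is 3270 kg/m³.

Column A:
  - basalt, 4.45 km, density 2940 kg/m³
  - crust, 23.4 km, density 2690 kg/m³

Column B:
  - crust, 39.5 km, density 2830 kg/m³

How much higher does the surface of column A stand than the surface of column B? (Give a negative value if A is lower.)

For any compensation level in the mantle, the mantle terms cancel and isostasy reduces to e = (Σt_A − Σt_B) − (Σ(ρt)_A − Σ(ρt)_B) / ρ_m.
Σt_A = 27.85 km; Σt_B = 39.5 km; Σ(ρt)_A = 76029; Σ(ρt)_B = 111785 (in km·kg/m³).
e = (27.85 − 39.5) − (76029 − 111785) / 3270 = −0.715 km.

−0.715 km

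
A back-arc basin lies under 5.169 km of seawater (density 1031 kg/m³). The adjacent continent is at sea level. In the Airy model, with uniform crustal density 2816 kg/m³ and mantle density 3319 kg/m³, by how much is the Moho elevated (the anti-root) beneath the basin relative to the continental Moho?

18.3 km

Equating mass per unit area of the two columns: replacing crust with seawater at the top is compensated by replacing crust with mantle at the base: d (ρ_c − ρ_w) = a (ρ_m − ρ_c).
a = d (ρ_c − ρ_w)/(ρ_m − ρ_c) = 5.169 km × 1785/503 = 18.3 km.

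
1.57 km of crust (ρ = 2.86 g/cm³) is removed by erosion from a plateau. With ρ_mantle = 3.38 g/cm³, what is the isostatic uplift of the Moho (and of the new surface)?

1.33 km

Unloading: uplift u = e ρ_c/ρ_m = 1.57 km × 2.86/3.38 = 1.33 km.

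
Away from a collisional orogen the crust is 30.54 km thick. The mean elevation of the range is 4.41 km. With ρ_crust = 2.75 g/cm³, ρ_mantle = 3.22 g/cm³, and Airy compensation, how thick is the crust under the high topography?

60.8 km

Root depth r = h ρ_c / (ρ_m − ρ_c) = 4.41 km × 2.75 / 0.47 = 25.8 km.
Total thickness = T + h + r = 30.54 km + 4.41 km + 25.8 km = 60.8 km.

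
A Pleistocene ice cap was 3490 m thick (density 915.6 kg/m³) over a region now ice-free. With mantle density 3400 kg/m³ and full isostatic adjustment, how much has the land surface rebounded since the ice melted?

Removing the load lets mantle flow back in; uplift u satisfies ρ_ice t = ρ_m u.
u = t ρ_ice/ρ_m = 3490 m × 915.6/3400 = 940 m.

940 m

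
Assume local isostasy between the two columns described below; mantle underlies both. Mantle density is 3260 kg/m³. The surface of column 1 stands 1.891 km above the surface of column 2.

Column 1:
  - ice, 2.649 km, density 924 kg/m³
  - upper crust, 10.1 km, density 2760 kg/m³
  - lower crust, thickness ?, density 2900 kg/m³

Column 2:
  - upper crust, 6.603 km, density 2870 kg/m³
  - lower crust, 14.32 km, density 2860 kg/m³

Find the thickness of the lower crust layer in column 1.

Take the compensation level at the base of the deeper column (depth z_c below the surface of column 1) and equate Σ ρ_i t_i down to z_c; mantle fills any gap and the z_c terms cancel.
Column 1: 2.649×924 + 10.1×2760 + x×2900 + (z_c − 12.749 − x)×3260
Column 2: 1.891×0 + 6.603×2870 + 14.32×2860 + (z_c − 1.891 − 20.923)×3260
The z_c×3260 term appears on both sides and cancels. Collect the known terms of each column as K = Σ(ρt)_known − 3260 × (depth of known layers): K_1 = 30323.676 − 3260×12.749 = −11238.064; K_2 = 59905.81 − 3260×(1.891 + 20.923) = −14467.83.
Balance: K_1 − x×(3260 − 2900) = K_2, so x = (K_1 − K_2)/(3260 − 2900) = 3229.77/360 = 8.97 km.

8.97 km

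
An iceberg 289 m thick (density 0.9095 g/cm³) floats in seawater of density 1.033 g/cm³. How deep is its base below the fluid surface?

254 m

Draft d = t ρ_obj/ρ_fluid = 289 m × 0.9095/1.033 = 254 m.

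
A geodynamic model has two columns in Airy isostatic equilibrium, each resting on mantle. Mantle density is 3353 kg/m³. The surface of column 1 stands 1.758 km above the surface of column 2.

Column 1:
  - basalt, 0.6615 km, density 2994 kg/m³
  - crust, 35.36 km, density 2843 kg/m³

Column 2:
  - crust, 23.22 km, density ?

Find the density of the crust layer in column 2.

2820 kg/m³

Take the compensation level at the base of the deeper column (depth z_c below the surface of column 1) and equate Σ ρ_i t_i down to z_c; mantle fills any gap and the z_c terms cancel.
Column 1: 0.6615×2994 + 35.36×2843 + (z_c − 36.0215)×3353
Column 2: 1.758×0 + 23.22×ρ + (z_c − 1.758 − 23.22)×3353
The z_c×3353 term appears on both sides and cancels. Collect the known terms of each column as K = Σ(ρt)_known − 3353 × (depth of known layers): K_1 = 102509.011 − 3353×36.0215 = −18271.0785; K_2 = 0 − 3353×(1.758 + 23.22) = −83751.234.
Balance: K_1 = K_2 + 23.22×ρ, so ρ = (K_1 − K_2)/23.22 = 65480.2/23.22 = 2820 kg/m³.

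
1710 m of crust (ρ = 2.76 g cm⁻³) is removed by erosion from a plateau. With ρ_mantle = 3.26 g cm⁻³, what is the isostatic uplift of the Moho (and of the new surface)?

1450 m

Unloading: uplift u = e ρ_c/ρ_m = 1710 m × 2.76/3.26 = 1450 m.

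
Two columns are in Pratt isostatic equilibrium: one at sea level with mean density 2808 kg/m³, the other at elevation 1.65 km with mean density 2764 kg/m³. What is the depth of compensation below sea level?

ρ_ref D = ρ (D + h) → D (ρ_ref − ρ) = ρ h.
D = ρ h/(ρ_ref − ρ) = 2764 × 1.65 km/(2808 − 2764) = 104 km.

104 km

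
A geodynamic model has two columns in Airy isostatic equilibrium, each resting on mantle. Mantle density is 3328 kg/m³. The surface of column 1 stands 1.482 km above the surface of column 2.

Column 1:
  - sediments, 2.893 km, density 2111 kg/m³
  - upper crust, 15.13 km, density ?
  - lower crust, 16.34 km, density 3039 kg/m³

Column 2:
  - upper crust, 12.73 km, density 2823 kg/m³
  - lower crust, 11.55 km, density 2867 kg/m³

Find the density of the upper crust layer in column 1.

Take the compensation level at the base of the deeper column (depth z_c below the surface of column 1) and equate Σ ρ_i t_i down to z_c; mantle fills any gap and the z_c terms cancel.
Column 1: 2.893×2111 + 15.13×ρ + 16.34×3039 + (z_c − 34.363)×3328
Column 2: 1.482×0 + 12.73×2823 + 11.55×2867 + (z_c − 1.482 − 24.28)×3328
The z_c×3328 term appears on both sides and cancels. Collect the known terms of each column as K = Σ(ρt)_known − 3328 × (depth of known layers): K_1 = 55764.383 − 3328×34.363 = −58595.681; K_2 = 69050.64 − 3328×(1.482 + 24.28) = −16685.296.
Balance: K_1 + 15.13×ρ = K_2, so ρ = (K_2 − K_1)/15.13 = 41910.4/15.13 = 2770 kg/m³.

2770 kg/m³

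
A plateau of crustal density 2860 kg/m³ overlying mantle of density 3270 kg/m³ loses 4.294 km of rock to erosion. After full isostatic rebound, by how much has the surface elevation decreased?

Rebound u = e ρ_c/ρ_m = 4.294 km × 2860/3270 = 3.756 km.
Net surface drop = e − u = 4.294 km − 3.756 km = e (ρ_m − ρ_c)/ρ_m = 0.538 km.

0.538 km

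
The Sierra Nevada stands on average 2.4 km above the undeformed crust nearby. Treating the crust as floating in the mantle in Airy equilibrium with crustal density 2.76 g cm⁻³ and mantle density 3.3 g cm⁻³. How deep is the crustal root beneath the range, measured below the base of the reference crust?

Equating mass per unit area of the two columns: the weight of the topography is balanced by the buoyancy of the root, ρ_c h = (ρ_m − ρ_c) r.
r = h · ρ_c / (ρ_m − ρ_c) = 2.4 km × 2.76 / (3.3 − 2.76) = 12.3 km.

12.3 km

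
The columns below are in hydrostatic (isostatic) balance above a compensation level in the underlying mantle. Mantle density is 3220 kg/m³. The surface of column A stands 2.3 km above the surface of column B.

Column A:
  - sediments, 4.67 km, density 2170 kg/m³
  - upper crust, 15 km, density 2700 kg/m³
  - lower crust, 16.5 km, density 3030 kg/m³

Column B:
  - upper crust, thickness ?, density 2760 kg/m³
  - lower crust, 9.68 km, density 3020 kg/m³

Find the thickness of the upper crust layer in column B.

14.1 km

Take the compensation level at the base of the deeper column (depth z_c below the surface of column A) and equate Σ ρ_i t_i down to z_c; mantle fills any gap and the z_c terms cancel.
Column A: 4.67×2170 + 15×2700 + 16.5×3030 + (z_c − 36.17)×3220
Column B: 2.3×0 + x×2760 + 9.68×3020 + (z_c − 2.3 − 9.68 − x)×3220
The z_c×3220 term appears on both sides and cancels. Collect the known terms of each column as K = Σ(ρt)_known − 3220 × (depth of known layers): K_A = 100628.9 − 3220×36.17 = −15838.5; K_B = 29233.6 − 3220×(2.3 + 9.68) = −9342.
Balance: K_A = K_B − x×(3220 − 2760), so x = (K_B − K_A)/(3220 − 2760) = 6496.5/460 = 14.1 km.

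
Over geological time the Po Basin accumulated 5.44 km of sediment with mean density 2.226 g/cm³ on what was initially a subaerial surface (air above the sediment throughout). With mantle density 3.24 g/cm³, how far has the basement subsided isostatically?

Subaerial load: s = t ρ_sed / ρ_m = 5.44 km × 2.226/3.24 = 3.74 km.

3.74 km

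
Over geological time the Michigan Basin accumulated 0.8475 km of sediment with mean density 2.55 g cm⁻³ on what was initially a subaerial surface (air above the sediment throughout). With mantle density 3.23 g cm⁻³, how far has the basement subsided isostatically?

Subaerial load: s = t ρ_sed / ρ_m = 0.8475 km × 2.55/3.23 = 0.669 km.

0.669 km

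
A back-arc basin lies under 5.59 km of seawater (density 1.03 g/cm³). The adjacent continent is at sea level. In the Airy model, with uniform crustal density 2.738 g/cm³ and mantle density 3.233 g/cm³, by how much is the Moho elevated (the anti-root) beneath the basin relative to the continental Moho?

For local isostatic compensation: replacing crust with seawater at the top is compensated by replacing crust with mantle at the base: d (ρ_c − ρ_w) = a (ρ_m − ρ_c).
a = d (ρ_c − ρ_w)/(ρ_m − ρ_c) = 5.59 km × 1.708/0.495 = 19.3 km.

19.3 km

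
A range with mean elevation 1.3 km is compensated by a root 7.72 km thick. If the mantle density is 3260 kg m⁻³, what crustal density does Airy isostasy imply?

2790 kg m⁻³

ρ_c h = (ρ_m − ρ_c) r → ρ_c (h + r) = ρ_m r → ρ_c = ρ_m r / (h + r).
ρ_c = 3260 × 7.72 km / (1.3 km + 7.72 km) = 2790 kg m⁻³.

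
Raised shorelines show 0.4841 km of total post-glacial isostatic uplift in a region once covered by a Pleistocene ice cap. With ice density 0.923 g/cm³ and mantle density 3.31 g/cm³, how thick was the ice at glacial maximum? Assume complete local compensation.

u = t ρ_ice/ρ_m → t = u ρ_m/ρ_ice = 0.4841 km × 3.31/0.923 = 1.74 km.

1.74 km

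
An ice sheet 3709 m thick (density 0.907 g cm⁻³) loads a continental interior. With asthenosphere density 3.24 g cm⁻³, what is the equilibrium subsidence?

By Archimedes' principle applied to the lithosphere: the ice load ρ_ice t is balanced by mantle displaced below, ρ_m s.
s = t ρ_ice / ρ_m = 3709 m × 0.907/3.24 = 1040 m.

1040 m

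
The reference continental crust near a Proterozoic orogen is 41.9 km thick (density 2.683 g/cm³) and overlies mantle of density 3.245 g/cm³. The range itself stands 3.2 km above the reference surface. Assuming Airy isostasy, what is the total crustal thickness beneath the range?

60.4 km

Root depth r = h ρ_c / (ρ_m − ρ_c) = 3.2 km × 2.683 / 0.562 = 15.28 km.
Total thickness = T + h + r = 41.9 km + 3.2 km + 15.28 km = 60.4 km.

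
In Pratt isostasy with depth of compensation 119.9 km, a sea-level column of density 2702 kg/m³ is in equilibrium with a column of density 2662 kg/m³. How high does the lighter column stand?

ρ_ref D = ρ (D + h) → h = D (ρ_ref − ρ)/ρ.
h = 119.9 km × (2702 − 2662)/2662 = 1.8 km.

1.8 km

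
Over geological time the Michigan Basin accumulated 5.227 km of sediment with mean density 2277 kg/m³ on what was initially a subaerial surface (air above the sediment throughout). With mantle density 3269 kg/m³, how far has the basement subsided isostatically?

3.64 km

Subaerial load: s = t ρ_sed / ρ_m = 5.227 km × 2277/3269 = 3.64 km.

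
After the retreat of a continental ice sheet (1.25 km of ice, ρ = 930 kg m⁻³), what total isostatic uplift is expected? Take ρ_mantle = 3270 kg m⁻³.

Removing the load lets mantle flow back in; uplift u satisfies ρ_ice t = ρ_m u.
u = t ρ_ice/ρ_m = 1.25 km × 930/3270 = 0.356 km.

0.356 km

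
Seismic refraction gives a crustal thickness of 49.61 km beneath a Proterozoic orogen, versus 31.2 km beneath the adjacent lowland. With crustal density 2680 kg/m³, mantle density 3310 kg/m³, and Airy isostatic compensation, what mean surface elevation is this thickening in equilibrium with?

Excess crust Δ = 49.61 km − 31.2 km = 18.41 km, split between elevation h and root r with h + r = Δ.
Airy balance ρ_c h = (ρ_m − ρ_c) r gives r = h ρ_c/(ρ_m − ρ_c), so h (1 + ρ_c/(ρ_m − ρ_c)) = Δ, i.e. h = Δ (ρ_m − ρ_c)/ρ_m.
h = 18.41 km × 630/3310 = 3.5 km.

3.5 km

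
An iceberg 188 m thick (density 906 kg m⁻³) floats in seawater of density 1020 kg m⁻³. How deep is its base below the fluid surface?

167 m

Draft d = t ρ_obj/ρ_fluid = 188 m × 906/1020 = 167 m.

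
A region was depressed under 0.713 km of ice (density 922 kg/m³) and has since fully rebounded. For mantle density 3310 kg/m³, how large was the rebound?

0.199 km

Removing the load lets mantle flow back in; uplift u satisfies ρ_ice t = ρ_m u.
u = t ρ_ice/ρ_m = 0.713 km × 922/3310 = 0.199 km.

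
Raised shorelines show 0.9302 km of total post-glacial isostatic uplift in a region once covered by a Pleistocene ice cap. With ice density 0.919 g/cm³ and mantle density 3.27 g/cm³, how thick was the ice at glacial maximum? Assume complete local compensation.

u = t ρ_ice/ρ_m → t = u ρ_m/ρ_ice = 0.9302 km × 3.27/0.919 = 3.31 km.

3.31 km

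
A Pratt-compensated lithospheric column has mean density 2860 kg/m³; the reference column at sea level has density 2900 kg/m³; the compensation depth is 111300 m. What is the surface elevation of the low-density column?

1560 m

ρ_ref D = ρ (D + h) → h = D (ρ_ref − ρ)/ρ.
h = 111300 m × (2900 − 2860)/2860 = 1560 m.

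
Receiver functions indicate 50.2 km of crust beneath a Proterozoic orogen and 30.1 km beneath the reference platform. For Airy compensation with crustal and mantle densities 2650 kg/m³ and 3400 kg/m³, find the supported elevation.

Excess crust Δ = 50.2 km − 30.1 km = 20.1 km, split between elevation h and root r with h + r = Δ.
Airy balance ρ_c h = (ρ_m − ρ_c) r gives r = h ρ_c/(ρ_m − ρ_c), so h (1 + ρ_c/(ρ_m − ρ_c)) = Δ, i.e. h = Δ (ρ_m − ρ_c)/ρ_m.
h = 20.1 km × 750/3400 = 4.43 km.

4.43 km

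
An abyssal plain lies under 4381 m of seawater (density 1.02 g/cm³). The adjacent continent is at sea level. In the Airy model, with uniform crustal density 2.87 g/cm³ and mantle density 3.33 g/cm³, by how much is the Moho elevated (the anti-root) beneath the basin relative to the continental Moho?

For local isostatic compensation: replacing crust with seawater at the top is compensated by replacing crust with mantle at the base: d (ρ_c − ρ_w) = a (ρ_m − ρ_c).
a = d (ρ_c − ρ_w)/(ρ_m − ρ_c) = 4381 m × 1.85/0.46 = 17600 m.

17600 m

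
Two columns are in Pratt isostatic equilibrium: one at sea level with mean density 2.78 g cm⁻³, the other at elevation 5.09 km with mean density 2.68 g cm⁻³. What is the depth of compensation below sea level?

136 km

ρ_ref D = ρ (D + h) → D (ρ_ref − ρ) = ρ h.
D = ρ h/(ρ_ref − ρ) = 2.68 × 5.09 km/(2.78 − 2.68) = 136 km.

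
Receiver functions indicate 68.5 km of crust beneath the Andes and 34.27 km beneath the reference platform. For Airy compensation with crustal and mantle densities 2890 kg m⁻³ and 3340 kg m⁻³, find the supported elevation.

Excess crust Δ = 68.5 km − 34.27 km = 34.23 km, split between elevation h and root r with h + r = Δ.
Airy balance ρ_c h = (ρ_m − ρ_c) r gives r = h ρ_c/(ρ_m − ρ_c), so h (1 + ρ_c/(ρ_m − ρ_c)) = Δ, i.e. h = Δ (ρ_m − ρ_c)/ρ_m.
h = 34.23 km × 450/3340 = 4.61 km.

4.61 km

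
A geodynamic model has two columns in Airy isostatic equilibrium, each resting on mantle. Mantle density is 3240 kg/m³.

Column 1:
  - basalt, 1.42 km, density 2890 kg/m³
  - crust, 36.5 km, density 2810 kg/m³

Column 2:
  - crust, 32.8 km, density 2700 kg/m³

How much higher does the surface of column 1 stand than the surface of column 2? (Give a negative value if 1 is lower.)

−0.469 km

For any compensation level in the mantle, the mantle terms cancel and isostasy reduces to e = (Σt_1 − Σt_2) − (Σ(ρt)_1 − Σ(ρt)_2) / ρ_m.
Σt_1 = 37.92 km; Σt_2 = 32.8 km; Σ(ρt)_1 = 106668.8; Σ(ρt)_2 = 88560 (in km·kg/m³).
e = (37.92 − 32.8) − (106668.8 − 88560) / 3240 = −0.469 km.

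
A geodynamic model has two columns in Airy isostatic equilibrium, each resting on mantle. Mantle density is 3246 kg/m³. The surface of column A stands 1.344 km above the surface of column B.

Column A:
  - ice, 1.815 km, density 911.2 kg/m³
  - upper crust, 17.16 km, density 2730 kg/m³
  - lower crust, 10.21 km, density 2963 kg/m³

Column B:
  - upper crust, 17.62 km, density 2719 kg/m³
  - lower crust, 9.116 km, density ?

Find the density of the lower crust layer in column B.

Take the compensation level at the base of the deeper column (depth z_c below the surface of column A) and equate Σ ρ_i t_i down to z_c; mantle fills any gap and the z_c terms cancel.
Column A: 1.815×911.2 + 17.16×2730 + 10.21×2963 + (z_c − 29.185)×3246
Column B: 1.344×0 + 17.62×2719 + 9.116×ρ + (z_c − 1.344 − 26.736)×3246
The z_c×3246 term appears on both sides and cancels. Collect the known terms of each column as K = Σ(ρt)_known − 3246 × (depth of known layers): K_A = 78752.858 − 3246×29.185 = −15981.652; K_B = 47908.78 − 3246×(1.344 + 26.736) = −43238.9.
Balance: K_A = K_B + 9.116×ρ, so ρ = (K_A − K_B)/9.116 = 27257.2/9.116 = 2990 kg/m³.

2990 kg/m³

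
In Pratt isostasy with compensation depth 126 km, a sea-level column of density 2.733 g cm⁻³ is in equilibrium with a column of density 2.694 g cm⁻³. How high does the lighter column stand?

1.82 km

ρ_ref D = ρ (D + h) → h = D (ρ_ref − ρ)/ρ.
h = 126 km × (2.733 − 2.694)/2.694 = 1.82 km.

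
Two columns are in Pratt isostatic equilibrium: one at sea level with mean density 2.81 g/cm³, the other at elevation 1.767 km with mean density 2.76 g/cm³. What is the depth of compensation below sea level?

97.5 km

ρ_ref D = ρ (D + h) → D (ρ_ref − ρ) = ρ h.
D = ρ h/(ρ_ref − ρ) = 2.76 × 1.767 km/(2.81 − 2.76) = 97.5 km.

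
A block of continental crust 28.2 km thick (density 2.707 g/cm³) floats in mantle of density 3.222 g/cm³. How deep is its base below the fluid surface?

Draft d = t ρ_obj/ρ_fluid = 28.2 km × 2.707/3.222 = 23.7 km.

23.7 km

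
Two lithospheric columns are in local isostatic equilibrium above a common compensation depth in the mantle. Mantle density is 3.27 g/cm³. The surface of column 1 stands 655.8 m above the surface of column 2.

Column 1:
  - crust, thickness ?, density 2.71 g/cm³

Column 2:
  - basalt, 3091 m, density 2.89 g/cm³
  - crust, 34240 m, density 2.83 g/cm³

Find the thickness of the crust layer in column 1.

Take the compensation level at the base of the deeper column (depth z_c below the surface of column 1) and equate Σ ρ_i t_i down to z_c; mantle fills any gap and the z_c terms cancel.
Column 1: x×2.71 + (z_c − 0 − x)×3.27
Column 2: 655.8×0 + 3091×2.89 + 34240×2.83 + (z_c − 655.8 − 37331)×3.27
The z_c×3.27 term appears on both sides and cancels. Collect the known terms of each column as K = Σ(ρt)_known − 3.27 × (depth of known layers): K_1 = 0 − 3.27×0 = 0; K_2 = 105832.19 − 3.27×(655.8 + 37331) = −18384.646.
Balance: K_1 − x×(3.27 − 2.71) = K_2, so x = (K_1 − K_2)/(3.27 − 2.71) = 18384.6/0.56 = 32800 m.

32800 m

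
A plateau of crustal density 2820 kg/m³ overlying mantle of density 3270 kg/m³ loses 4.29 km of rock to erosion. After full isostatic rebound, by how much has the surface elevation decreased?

0.59 km

Rebound u = e ρ_c/ρ_m = 4.29 km × 2820/3270 = 3.7 km.
Net surface drop = e − u = 4.29 km − 3.7 km = e (ρ_m − ρ_c)/ρ_m = 0.59 km.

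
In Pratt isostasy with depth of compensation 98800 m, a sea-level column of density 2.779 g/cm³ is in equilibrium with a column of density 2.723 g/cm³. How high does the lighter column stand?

ρ_ref D = ρ (D + h) → h = D (ρ_ref − ρ)/ρ.
h = 98800 m × (2.779 − 2.723)/2.723 = 2030 m.

2030 m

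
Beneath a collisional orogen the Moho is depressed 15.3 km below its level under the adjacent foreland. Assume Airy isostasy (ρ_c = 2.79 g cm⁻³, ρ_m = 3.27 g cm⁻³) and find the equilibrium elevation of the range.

For local isostatic compensation: ρ_c h = (ρ_m − ρ_c) r.
h = r (ρ_m − ρ_c) / ρ_c = 15.3 km × (3.27 − 2.79) / 2.79 = 2.63 km.

2.63 km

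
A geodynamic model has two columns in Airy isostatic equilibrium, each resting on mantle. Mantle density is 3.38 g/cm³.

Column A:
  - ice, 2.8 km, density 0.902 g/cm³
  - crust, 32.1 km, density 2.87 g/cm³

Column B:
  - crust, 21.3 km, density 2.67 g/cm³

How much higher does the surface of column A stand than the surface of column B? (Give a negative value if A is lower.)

For any compensation level in the mantle, the mantle terms cancel and isostasy reduces to e = (Σt_A − Σt_B) − (Σ(ρt)_A − Σ(ρt)_B) / ρ_m.
Σt_A = 34.9 km; Σt_B = 21.3 km; Σ(ρt)_A = 94.6526; Σ(ρt)_B = 56.871 (in km·g/cm³).
e = (34.9 − 21.3) − (94.6526 − 56.871) / 3.38 = 2.42 km.

2.42 km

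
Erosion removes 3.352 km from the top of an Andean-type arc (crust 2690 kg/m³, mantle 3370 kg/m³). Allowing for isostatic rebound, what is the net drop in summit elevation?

0.676 km

Rebound u = e ρ_c/ρ_m = 3.352 km × 2690/3370 = 2.676 km.
Net surface drop = e − u = 3.352 km − 2.676 km = e (ρ_m − ρ_c)/ρ_m = 0.676 km.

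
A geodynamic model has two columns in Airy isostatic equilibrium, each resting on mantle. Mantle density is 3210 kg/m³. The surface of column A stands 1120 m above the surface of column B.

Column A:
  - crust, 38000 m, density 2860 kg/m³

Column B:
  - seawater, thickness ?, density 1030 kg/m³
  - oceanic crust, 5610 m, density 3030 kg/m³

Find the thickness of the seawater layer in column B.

3990 m

Take the compensation level at the base of the deeper column (depth z_c below the surface of column A) and equate Σ ρ_i t_i down to z_c; mantle fills any gap and the z_c terms cancel.
Column A: 38000×2860 + (z_c − 38000)×3210
Column B: 1120×0 + x×1030 + 5610×3030 + (z_c − 1120 − 5610 − x)×3210
The z_c×3210 term appears on both sides and cancels. Collect the known terms of each column as K = Σ(ρt)_known − 3210 × (depth of known layers): K_A = 108680000 − 3210×38000 = −13300000; K_B = 16998300 − 3210×(1120 + 5610) = −4605000.
Balance: K_A = K_B − x×(3210 − 1030), so x = (K_B − K_A)/(3210 − 1030) = 8695000/2180 = 3990 m.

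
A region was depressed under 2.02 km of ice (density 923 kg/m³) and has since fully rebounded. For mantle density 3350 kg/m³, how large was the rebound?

Removing the load lets mantle flow back in; uplift u satisfies ρ_ice t = ρ_m u.
u = t ρ_ice/ρ_m = 2.02 km × 923/3350 = 0.557 km.

0.557 km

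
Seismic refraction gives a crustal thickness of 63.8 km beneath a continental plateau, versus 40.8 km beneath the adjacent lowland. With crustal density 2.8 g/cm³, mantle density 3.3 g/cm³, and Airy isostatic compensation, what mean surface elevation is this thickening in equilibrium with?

3.48 km

Excess crust Δ = 63.8 km − 40.8 km = 23 km, split between elevation h and root r with h + r = Δ.
Airy balance ρ_c h = (ρ_m − ρ_c) r gives r = h ρ_c/(ρ_m − ρ_c), so h (1 + ρ_c/(ρ_m − ρ_c)) = Δ, i.e. h = Δ (ρ_m − ρ_c)/ρ_m.
h = 23 km × 0.5/3.3 = 3.48 km.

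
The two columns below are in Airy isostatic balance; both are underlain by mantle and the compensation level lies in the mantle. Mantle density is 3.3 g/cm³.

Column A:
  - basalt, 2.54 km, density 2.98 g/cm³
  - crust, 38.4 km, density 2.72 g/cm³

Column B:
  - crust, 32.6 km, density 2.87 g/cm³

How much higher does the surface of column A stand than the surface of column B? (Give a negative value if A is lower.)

2.75 km

For any compensation level in the mantle, the mantle terms cancel and isostasy reduces to e = (Σt_A − Σt_B) − (Σ(ρt)_A − Σ(ρt)_B) / ρ_m.
Σt_A = 40.94 km; Σt_B = 32.6 km; Σ(ρt)_A = 112.0172; Σ(ρt)_B = 93.562 (in km·g/cm³).
e = (40.94 − 32.6) − (112.0172 − 93.562) / 3.3 = 2.75 km.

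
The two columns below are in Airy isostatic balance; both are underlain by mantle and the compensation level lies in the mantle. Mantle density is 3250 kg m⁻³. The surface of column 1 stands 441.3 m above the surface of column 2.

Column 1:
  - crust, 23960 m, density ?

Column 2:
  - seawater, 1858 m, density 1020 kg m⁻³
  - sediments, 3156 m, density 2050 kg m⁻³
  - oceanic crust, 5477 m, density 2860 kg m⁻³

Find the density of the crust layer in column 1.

2770 kg m⁻³

Take the compensation level at the base of the deeper column (depth z_c below the surface of column 1) and equate Σ ρ_i t_i down to z_c; mantle fills any gap and the z_c terms cancel.
Column 1: 23960×ρ + (z_c − 23960)×3250
Column 2: 441.3×0 + 1858×1020 + 3156×2050 + 5477×2860 + (z_c − 441.3 − 10491)×3250
The z_c×3250 term appears on both sides and cancels. Collect the known terms of each column as K = Σ(ρt)_known − 3250 × (depth of known layers): K_1 = 0 − 3250×23960 = −77870000; K_2 = 24029180 − 3250×(441.3 + 10491) = −11500795.
Balance: K_1 + 23960×ρ = K_2, so ρ = (K_2 − K_1)/23960 = 66369200/23960 = 2770 kg m⁻³.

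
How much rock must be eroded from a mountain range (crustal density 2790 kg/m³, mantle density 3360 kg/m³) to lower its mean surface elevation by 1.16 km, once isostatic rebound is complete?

Net drop Δ = e − u = e − e ρ_c/ρ_m = e (ρ_m − ρ_c)/ρ_m.
e = Δ ρ_m/(ρ_m − ρ_c) = 1.16 km × 3360/570 = 6.84 km.

6.84 km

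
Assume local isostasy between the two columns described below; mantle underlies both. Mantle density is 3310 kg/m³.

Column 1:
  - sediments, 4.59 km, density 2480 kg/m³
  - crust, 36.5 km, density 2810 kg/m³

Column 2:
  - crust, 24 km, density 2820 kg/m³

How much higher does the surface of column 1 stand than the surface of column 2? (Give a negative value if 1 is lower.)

For any compensation level in the mantle, the mantle terms cancel and isostasy reduces to e = (Σt_1 − Σt_2) − (Σ(ρt)_1 − Σ(ρt)_2) / ρ_m.
Σt_1 = 41.09 km; Σt_2 = 24 km; Σ(ρt)_1 = 113948.2; Σ(ρt)_2 = 67680 (in km·kg/m³).
e = (41.09 − 24) − (113948.2 − 67680) / 3310 = 3.11 km.

3.11 km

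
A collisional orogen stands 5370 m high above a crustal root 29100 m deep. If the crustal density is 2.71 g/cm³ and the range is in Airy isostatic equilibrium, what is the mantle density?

Airy balance: ρ_c h = (ρ_m − ρ_c) r → ρ_m = ρ_c (1 + h/r).
ρ_m = 2.71 × (1 + 5370 m/29100 m) = 3.21 g/cm³.

3.21 g/cm³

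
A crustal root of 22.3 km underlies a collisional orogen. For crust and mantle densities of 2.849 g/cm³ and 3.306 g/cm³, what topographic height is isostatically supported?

In Airy isostatic equilibrium: ρ_c h = (ρ_m − ρ_c) r.
h = r (ρ_m − ρ_c) / ρ_c = 22.3 km × (3.306 − 2.849) / 2.849 = 3.58 km.

3.58 km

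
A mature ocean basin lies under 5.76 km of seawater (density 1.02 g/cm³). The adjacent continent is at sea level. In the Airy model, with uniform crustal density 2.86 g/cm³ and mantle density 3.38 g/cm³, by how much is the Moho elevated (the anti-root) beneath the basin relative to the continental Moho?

20.4 km

In Airy isostatic equilibrium: replacing crust with seawater at the top is compensated by replacing crust with mantle at the base: d (ρ_c − ρ_w) = a (ρ_m − ρ_c).
a = d (ρ_c − ρ_w)/(ρ_m − ρ_c) = 5.76 km × 1.84/0.52 = 20.4 km.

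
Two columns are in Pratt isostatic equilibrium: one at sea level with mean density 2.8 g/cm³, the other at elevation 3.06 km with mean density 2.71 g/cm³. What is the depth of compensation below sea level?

92.1 km

ρ_ref D = ρ (D + h) → D (ρ_ref − ρ) = ρ h.
D = ρ h/(ρ_ref − ρ) = 2.71 × 3.06 km/(2.8 − 2.71) = 92.1 km.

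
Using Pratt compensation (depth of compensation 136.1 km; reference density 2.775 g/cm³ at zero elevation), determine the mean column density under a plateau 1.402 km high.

Pratt balance: ρ_ref D = ρ (D + h).
ρ = ρ_ref D/(D + h) = 2.775 × 136.1 km/(136.1 km + 1.402 km) = 2.75 g/cm³.

2.75 g/cm³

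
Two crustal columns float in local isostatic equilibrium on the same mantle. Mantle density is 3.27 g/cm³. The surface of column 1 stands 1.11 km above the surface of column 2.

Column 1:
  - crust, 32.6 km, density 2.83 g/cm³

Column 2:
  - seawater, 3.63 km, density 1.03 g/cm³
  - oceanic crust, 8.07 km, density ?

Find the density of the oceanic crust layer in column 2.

Take the compensation level at the base of the deeper column (depth z_c below the surface of column 1) and equate Σ ρ_i t_i down to z_c; mantle fills any gap and the z_c terms cancel.
Column 1: 32.6×2.83 + (z_c − 32.6)×3.27
Column 2: 1.11×0 + 3.63×1.03 + 8.07×ρ + (z_c − 1.11 − 11.7)×3.27
The z_c×3.27 term appears on both sides and cancels. Collect the known terms of each column as K = Σ(ρt)_known − 3.27 × (depth of known layers): K_1 = 92.258 − 3.27×32.6 = −14.344; K_2 = 3.7389 − 3.27×(1.11 + 11.7) = −38.1498.
Balance: K_1 = K_2 + 8.07×ρ, so ρ = (K_1 − K_2)/8.07 = 23.8058/8.07 = 2.95 g/cm³.

2.95 g/cm³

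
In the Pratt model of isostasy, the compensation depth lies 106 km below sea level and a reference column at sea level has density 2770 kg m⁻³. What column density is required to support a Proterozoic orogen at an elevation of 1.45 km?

Pratt balance: ρ_ref D = ρ (D + h).
ρ = ρ_ref D/(D + h) = 2770 × 106 km/(106 km + 1.45 km) = 2730 kg m⁻³.

2730 kg m⁻³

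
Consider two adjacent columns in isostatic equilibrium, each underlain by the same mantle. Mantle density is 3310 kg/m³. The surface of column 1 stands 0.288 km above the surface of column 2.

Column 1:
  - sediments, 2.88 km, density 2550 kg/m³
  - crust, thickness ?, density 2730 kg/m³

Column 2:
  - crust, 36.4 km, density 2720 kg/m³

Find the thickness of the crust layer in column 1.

Take the compensation level at the base of the deeper column (depth z_c below the surface of column 1) and equate Σ ρ_i t_i down to z_c; mantle fills any gap and the z_c terms cancel.
Column 1: 2.88×2550 + x×2730 + (z_c − 2.88 − x)×3310
Column 2: 0.288×0 + 36.4×2720 + (z_c − 0.288 − 36.4)×3310
The z_c×3310 term appears on both sides and cancels. Collect the known terms of each column as K = Σ(ρt)_known − 3310 × (depth of known layers): K_1 = 7344 − 3310×2.88 = −2188.8; K_2 = 99008 − 3310×(0.288 + 36.4) = −22429.28.
Balance: K_1 − x×(3310 − 2730) = K_2, so x = (K_1 − K_2)/(3310 − 2730) = 20240.5/580 = 34.9 km.

34.9 km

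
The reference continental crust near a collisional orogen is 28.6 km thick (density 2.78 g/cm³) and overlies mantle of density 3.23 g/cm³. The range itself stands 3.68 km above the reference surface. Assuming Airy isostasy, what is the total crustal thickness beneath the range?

55 km

Root depth r = h ρ_c / (ρ_m − ρ_c) = 3.68 km × 2.78 / 0.45 = 22.73 km.
Total thickness = T + h + r = 28.6 km + 3.68 km + 22.73 km = 55 km.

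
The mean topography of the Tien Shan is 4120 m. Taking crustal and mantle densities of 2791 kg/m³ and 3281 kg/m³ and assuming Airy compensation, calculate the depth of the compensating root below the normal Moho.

23500 m

In Airy isostatic equilibrium: the weight of the topography is balanced by the buoyancy of the root, ρ_c h = (ρ_m − ρ_c) r.
r = h · ρ_c / (ρ_m − ρ_c) = 4120 m × 2791 / (3281 − 2791) = 23500 m.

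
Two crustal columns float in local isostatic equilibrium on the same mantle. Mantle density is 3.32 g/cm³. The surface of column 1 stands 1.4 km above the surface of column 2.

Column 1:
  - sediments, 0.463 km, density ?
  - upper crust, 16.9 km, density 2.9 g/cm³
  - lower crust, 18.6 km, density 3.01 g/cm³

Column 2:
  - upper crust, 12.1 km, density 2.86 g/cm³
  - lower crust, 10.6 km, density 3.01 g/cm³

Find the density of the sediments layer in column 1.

1.95 g/cm³

Take the compensation level at the base of the deeper column (depth z_c below the surface of column 1) and equate Σ ρ_i t_i down to z_c; mantle fills any gap and the z_c terms cancel.
Column 1: 0.463×ρ + 16.9×2.9 + 18.6×3.01 + (z_c − 35.963)×3.32
Column 2: 1.4×0 + 12.1×2.86 + 10.6×3.01 + (z_c − 1.4 − 22.7)×3.32
The z_c×3.32 term appears on both sides and cancels. Collect the known terms of each column as K = Σ(ρt)_known − 3.32 × (depth of known layers): K_1 = 104.996 − 3.32×35.963 = −14.40116; K_2 = 66.512 − 3.32×(1.4 + 22.7) = −13.5.
Balance: K_1 + 0.463×ρ = K_2, so ρ = (K_2 − K_1)/0.463 = 0.90116/0.463 = 1.95 g/cm³.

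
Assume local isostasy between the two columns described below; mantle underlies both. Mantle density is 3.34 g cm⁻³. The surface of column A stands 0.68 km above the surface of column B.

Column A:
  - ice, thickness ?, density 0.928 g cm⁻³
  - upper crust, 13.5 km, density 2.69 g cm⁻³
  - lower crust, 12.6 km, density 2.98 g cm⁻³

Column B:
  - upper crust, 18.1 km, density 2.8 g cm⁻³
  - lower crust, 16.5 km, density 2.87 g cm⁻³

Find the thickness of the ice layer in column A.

Take the compensation level at the base of the deeper column (depth z_c below the surface of column A) and equate Σ ρ_i t_i down to z_c; mantle fills any gap and the z_c terms cancel.
Column A: x×0.928 + 13.5×2.69 + 12.6×2.98 + (z_c − 26.1 − x)×3.34
Column B: 0.68×0 + 18.1×2.8 + 16.5×2.87 + (z_c − 0.68 − 34.6)×3.34
The z_c×3.34 term appears on both sides and cancels. Collect the known terms of each column as K = Σ(ρt)_known − 3.34 × (depth of known layers): K_A = 73.863 − 3.34×26.1 = −13.311; K_B = 98.035 − 3.34×(0.68 + 34.6) = −19.8002.
Balance: K_A − x×(3.34 − 0.928) = K_B, so x = (K_A − K_B)/(3.34 − 0.928) = 6.4892/2.412 = 2.69 km.

2.69 km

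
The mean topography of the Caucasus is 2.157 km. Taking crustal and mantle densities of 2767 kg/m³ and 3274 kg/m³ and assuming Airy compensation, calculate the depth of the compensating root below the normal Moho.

11.8 km

For local isostatic compensation: the weight of the topography is balanced by the buoyancy of the root, ρ_c h = (ρ_m − ρ_c) r.
r = h · ρ_c / (ρ_m − ρ_c) = 2.157 km × 2767 / (3274 − 2767) = 11.8 km.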